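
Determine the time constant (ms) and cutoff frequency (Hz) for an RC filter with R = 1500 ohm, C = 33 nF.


Time constant: tau = R * C.
tau = 1500 * 3.30e-08 = 4.95e-05 s
tau = 0.0495 ms
Cutoff frequency: fc = 1 / (2*pi*R*C).
fc = 1 / (2*pi*4.95e-05) = 3215.25 Hz

tau = 0.0495 ms, fc = 3215.25 Hz


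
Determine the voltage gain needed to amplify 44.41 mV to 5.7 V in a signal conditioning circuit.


Gain = Vout / Vin (converting to same units).
G = 5.7 V / 44.41 mV
G = 5700.0 mV / 44.41 mV
G = 128.35

128.35


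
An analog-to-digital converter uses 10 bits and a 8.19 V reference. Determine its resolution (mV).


The resolution (LSB) of an ADC is Vref / 2^n.
LSB = 8.19 / 2^10
LSB = 8.19 / 1024
LSB = 0.00799805 V = 7.99804687 mV

7.99804687 mV


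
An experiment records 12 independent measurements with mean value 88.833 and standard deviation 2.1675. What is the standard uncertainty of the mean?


The standard uncertainty for Type A evaluation is u = s / sqrt(n).
u = 2.1675 / sqrt(12)
u = 2.1675 / 3.4641
u = 0.6257

0.6257


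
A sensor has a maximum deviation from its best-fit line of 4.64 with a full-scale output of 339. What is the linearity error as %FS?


Linearity error = (max deviation / full scale) * 100%.
Linearity = (4.64 / 339) * 100
Linearity = 1.369 %FS

1.369 %FS


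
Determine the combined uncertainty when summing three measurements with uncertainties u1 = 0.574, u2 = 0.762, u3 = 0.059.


For a sum of independent quantities, uc = sqrt(u1^2 + u2^2 + u3^2).
uc = sqrt(0.574^2 + 0.762^2 + 0.059^2)
uc = sqrt(0.329476 + 0.580644 + 0.003481)
uc = 0.9558

0.9558


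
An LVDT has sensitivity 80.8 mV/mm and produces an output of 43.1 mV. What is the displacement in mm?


Displacement = Vout / sensitivity.
d = 43.1 / 80.8
d = 0.533 mm

0.533 mm


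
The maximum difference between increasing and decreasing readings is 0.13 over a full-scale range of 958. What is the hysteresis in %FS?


Hysteresis = (max difference / full scale) * 100%.
H = (0.13 / 958) * 100
H = 0.014 %FS

0.014 %FS


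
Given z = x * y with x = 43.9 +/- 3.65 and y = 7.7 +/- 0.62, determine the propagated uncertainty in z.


For a product z = x*y, the relative uncertainty is:
uz/z = sqrt((ux/x)^2 + (uy/y)^2)
Relative uncertainties: ux/x = 3.65/43.9 = 0.083144
uy/y = 0.62/7.7 = 0.080519
z = 43.9 * 7.7 = 338.0
uz = 338.0 * sqrt(0.083144^2 + 0.080519^2) = 39.124

39.124


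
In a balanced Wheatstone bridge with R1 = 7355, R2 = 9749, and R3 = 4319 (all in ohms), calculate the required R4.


At balance: R1*R4 = R2*R3, so R4 = R2*R3/R1.
R4 = 9749 * 4319 / 7355
R4 = 42105931 / 7355
R4 = 5724.8 ohm

5724.8 ohm


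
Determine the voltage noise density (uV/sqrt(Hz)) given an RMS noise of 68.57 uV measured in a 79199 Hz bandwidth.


Noise spectral density = Vrms / sqrt(BW).
NSD = 68.57 / sqrt(79199)
NSD = 68.57 / 281.4232
NSD = 0.2437 uV/sqrt(Hz)

0.2437 uV/sqrt(Hz)


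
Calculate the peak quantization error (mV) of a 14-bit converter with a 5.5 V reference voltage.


The maximum quantization error is +/- LSB/2.
LSB = Vref / 2^n = 5.5 / 16384 = 0.00033569 V
Max error = LSB / 2 = 0.00033569 / 2 = 0.00016785 V
Max error = 0.1678 mV

0.1678 mV


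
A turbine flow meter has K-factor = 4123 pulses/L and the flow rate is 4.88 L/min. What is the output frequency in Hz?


Frequency = K * Q / 60 (converting L/min to L/s).
f = 4123 * 4.88 / 60
f = 20120.24 / 60
f = 335.34 Hz

335.34 Hz


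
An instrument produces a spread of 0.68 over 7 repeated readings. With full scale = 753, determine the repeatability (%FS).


Repeatability = (spread / full scale) * 100%.
R = (0.68 / 753) * 100
R = 0.09 %FS

0.09 %FS


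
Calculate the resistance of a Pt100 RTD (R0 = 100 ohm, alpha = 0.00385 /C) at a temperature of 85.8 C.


The RTD equation: Rt = R0 * (1 + alpha * T).
Rt = 100 * (1 + 0.00385 * 85.8)
Rt = 100 * (1 + 0.33033)
Rt = 100 * 1.33033
Rt = 133.033 ohm

133.033 ohm


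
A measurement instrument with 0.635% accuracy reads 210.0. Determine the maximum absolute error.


Absolute error = (accuracy% / 100) * reading.
Error = (0.635 / 100) * 210.0
Error = 0.00635 * 210.0
Error = 1.3335

1.3335


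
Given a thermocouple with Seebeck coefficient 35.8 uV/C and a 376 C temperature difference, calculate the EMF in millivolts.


The thermocouple output V = sensitivity * dT.
V = 35.8 uV/C * 376 C
V = 13460.8 uV
V = 13.461 mV

13.461 mV


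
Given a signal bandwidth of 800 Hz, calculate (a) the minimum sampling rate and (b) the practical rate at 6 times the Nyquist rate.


By Nyquist theorem, fs_min = 2 * fmax.
fs_min = 2 * 800 = 1600 Hz
Practical rate = 6 * fs_min = 6 * 1600 = 9600 Hz

fs_min = 1600 Hz, fs_practical = 9600 Hz


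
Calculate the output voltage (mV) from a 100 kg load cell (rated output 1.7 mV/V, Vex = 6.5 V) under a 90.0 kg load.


Vout = rated_output * Vex * (load / capacity).
Vout = 1.7 * 6.5 * (90.0 / 100)
Vout = 1.7 * 6.5 * 0.9
Vout = 9.945 mV

9.945 mV


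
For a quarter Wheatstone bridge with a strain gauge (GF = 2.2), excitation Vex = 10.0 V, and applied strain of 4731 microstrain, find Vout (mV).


Quarter bridge output: Vout = (GF * epsilon * Vex) / 4.
Vout = (2.2 * 4731e-6 * 10.0) / 4
Vout = 0.104082 / 4 V
Vout = 0.0260205 V = 26.0205 mV

26.0205 mV


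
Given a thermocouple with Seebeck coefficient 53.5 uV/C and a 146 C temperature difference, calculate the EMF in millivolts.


The thermocouple output V = sensitivity * dT.
V = 53.5 uV/C * 146 C
V = 7811.0 uV
V = 7.811 mV

7.811 mV


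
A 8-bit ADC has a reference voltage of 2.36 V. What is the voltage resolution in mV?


The resolution (LSB) of an ADC is Vref / 2^n.
LSB = 2.36 / 2^8
LSB = 2.36 / 256
LSB = 0.00921875 V = 9.21875 mV

9.21875 mV


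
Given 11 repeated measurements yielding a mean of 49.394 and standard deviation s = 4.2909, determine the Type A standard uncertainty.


The standard uncertainty for Type A evaluation is u = s / sqrt(n).
u = 4.2909 / sqrt(11)
u = 4.2909 / 3.3166
u = 1.2938

1.2938


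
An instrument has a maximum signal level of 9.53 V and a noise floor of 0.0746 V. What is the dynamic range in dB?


Dynamic range = 20 * log10(Vmax / Vnoise).
DR = 20 * log10(9.53 / 0.0746)
DR = 20 * log10(127.75)
DR = 42.13 dB

42.13 dB


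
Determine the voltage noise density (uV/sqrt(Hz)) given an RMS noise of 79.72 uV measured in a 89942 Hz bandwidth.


Noise spectral density = Vrms / sqrt(BW).
NSD = 79.72 / sqrt(89942)
NSD = 79.72 / 299.9033
NSD = 0.2658 uV/sqrt(Hz)

0.2658 uV/sqrt(Hz)


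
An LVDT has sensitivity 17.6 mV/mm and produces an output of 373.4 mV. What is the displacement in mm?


Displacement = Vout / sensitivity.
d = 373.4 / 17.6
d = 21.216 mm

21.216 mm


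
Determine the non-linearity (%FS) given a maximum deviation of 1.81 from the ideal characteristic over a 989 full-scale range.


Linearity error = (max deviation / full scale) * 100%.
Linearity = (1.81 / 989) * 100
Linearity = 0.183 %FS

0.183 %FS


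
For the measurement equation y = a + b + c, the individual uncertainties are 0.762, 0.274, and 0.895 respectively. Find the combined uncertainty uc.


For a sum of independent quantities, uc = sqrt(u1^2 + u2^2 + u3^2).
uc = sqrt(0.762^2 + 0.274^2 + 0.895^2)
uc = sqrt(0.580644 + 0.075076 + 0.801025)
uc = 1.207

1.207


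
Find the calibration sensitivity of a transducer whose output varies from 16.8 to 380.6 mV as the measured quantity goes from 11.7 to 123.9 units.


Sensitivity = (y2 - y1) / (x2 - x1).
S = (380.6 - 16.8) / (123.9 - 11.7)
S = 363.8 / 112.2
S = 3.2424 mV/unit

3.2424 mV/unit


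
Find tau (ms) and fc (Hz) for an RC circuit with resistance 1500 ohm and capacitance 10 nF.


Time constant: tau = R * C.
tau = 1500 * 1.00e-08 = 1.5e-05 s
tau = 0.015 ms
Cutoff frequency: fc = 1 / (2*pi*R*C).
fc = 1 / (2*pi*1.5e-05) = 10610.33 Hz

tau = 0.015 ms, fc = 10610.33 Hz


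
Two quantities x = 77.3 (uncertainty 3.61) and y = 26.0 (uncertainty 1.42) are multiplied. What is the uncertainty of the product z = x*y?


For a product z = x*y, the relative uncertainty is:
uz/z = sqrt((ux/x)^2 + (uy/y)^2)
Relative uncertainties: ux/x = 3.61/77.3 = 0.046701
uy/y = 1.42/26.0 = 0.054615
z = 77.3 * 26.0 = 2009.8
uz = 2009.8 * sqrt(0.046701^2 + 0.054615^2) = 144.424

144.424


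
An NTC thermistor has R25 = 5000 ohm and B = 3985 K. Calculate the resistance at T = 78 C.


NTC thermistor equation: Rt = R25 * exp(B * (1/T - 1/T25)).
T in Kelvin: 351.15 K, T25 = 298.15 K
1/T - 1/T25 = 1/351.15 - 1/298.15 = -0.00050623
B * (1/T - 1/T25) = 3985 * -0.00050623 = -2.0173
Rt = 5000 * exp(-2.0173) = 665.1 ohm

665.1 ohm


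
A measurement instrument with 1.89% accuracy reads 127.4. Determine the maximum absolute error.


Absolute error = (accuracy% / 100) * reading.
Error = (1.89 / 100) * 127.4
Error = 0.0189 * 127.4
Error = 2.4079

2.4079


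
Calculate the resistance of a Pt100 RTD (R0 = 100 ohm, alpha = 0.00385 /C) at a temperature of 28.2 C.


The RTD equation: Rt = R0 * (1 + alpha * T).
Rt = 100 * (1 + 0.00385 * 28.2)
Rt = 100 * (1 + 0.10857)
Rt = 100 * 1.10857
Rt = 110.857 ohm

110.857 ohm


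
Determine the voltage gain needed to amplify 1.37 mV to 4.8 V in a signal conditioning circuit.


Gain = Vout / Vin (converting to same units).
G = 4.8 V / 1.37 mV
G = 4800.0 mV / 1.37 mV
G = 3503.65

3503.65


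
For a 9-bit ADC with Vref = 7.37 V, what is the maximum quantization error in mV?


The maximum quantization error is +/- LSB/2.
LSB = Vref / 2^n = 7.37 / 512 = 0.01439453 V
Max error = LSB / 2 = 0.01439453 / 2 = 0.00719727 V
Max error = 7.1973 mV

7.1973 mV


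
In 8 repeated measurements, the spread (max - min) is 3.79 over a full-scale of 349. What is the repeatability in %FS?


Repeatability = (spread / full scale) * 100%.
R = (3.79 / 349) * 100
R = 1.086 %FS

1.086 %FS


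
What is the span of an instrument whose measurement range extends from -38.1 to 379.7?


Span = upper range - lower range.
Span = 379.7 - (-38.1)
Span = 417.8

417.8


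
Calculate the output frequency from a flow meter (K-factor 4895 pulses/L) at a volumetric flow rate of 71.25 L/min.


Frequency = K * Q / 60 (converting L/min to L/s).
f = 4895 * 71.25 / 60
f = 348768.75 / 60
f = 5812.81 Hz

5812.81 Hz


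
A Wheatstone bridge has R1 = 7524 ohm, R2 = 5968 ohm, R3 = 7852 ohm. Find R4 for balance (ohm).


At balance: R1*R4 = R2*R3, so R4 = R2*R3/R1.
R4 = 5968 * 7852 / 7524
R4 = 46860736 / 7524
R4 = 6228.17 ohm

6228.17 ohm


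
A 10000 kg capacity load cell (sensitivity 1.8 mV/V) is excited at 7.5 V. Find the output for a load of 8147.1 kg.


Vout = rated_output * Vex * (load / capacity).
Vout = 1.8 * 7.5 * (8147.1 / 10000)
Vout = 1.8 * 7.5 * 0.81471
Vout = 10.999 mV

10.999 mV


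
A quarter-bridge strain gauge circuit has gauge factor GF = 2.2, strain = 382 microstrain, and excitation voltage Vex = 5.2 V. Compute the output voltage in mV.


Quarter bridge output: Vout = (GF * epsilon * Vex) / 4.
Vout = (2.2 * 382e-6 * 5.2) / 4
Vout = 0.00437008 / 4 V
Vout = 0.00109252 V = 1.0925 mV

1.0925 mV


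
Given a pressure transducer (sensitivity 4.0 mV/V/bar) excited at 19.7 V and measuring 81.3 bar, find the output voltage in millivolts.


Output = sensitivity * Vex * P.
Vout = 4.0 * 19.7 * 81.3
Vout = 78.8 * 81.3
Vout = 6406.44 mV

6406.44 mV


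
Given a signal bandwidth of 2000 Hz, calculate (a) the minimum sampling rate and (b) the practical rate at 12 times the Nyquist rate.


By Nyquist theorem, fs_min = 2 * fmax.
fs_min = 2 * 2000 = 4000 Hz
Practical rate = 12 * fs_min = 12 * 4000 = 48000 Hz

fs_min = 4000 Hz, fs_practical = 48000 Hz


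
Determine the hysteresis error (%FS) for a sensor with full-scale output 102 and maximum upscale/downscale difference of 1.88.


Hysteresis = (max difference / full scale) * 100%.
H = (1.88 / 102) * 100
H = 1.843 %FS

1.843 %FS


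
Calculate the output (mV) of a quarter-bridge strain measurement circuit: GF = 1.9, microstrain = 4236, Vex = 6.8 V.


Quarter bridge output: Vout = (GF * epsilon * Vex) / 4.
Vout = (1.9 * 4236e-6 * 6.8) / 4
Vout = 0.05472912 / 4 V
Vout = 0.01368228 V = 13.6823 mV

13.6823 mV


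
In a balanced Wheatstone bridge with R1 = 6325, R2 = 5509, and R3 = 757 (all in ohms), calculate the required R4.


At balance: R1*R4 = R2*R3, so R4 = R2*R3/R1.
R4 = 5509 * 757 / 6325
R4 = 4170313 / 6325
R4 = 659.34 ohm

659.34 ohm


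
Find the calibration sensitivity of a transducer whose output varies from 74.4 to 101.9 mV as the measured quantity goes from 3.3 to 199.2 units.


Sensitivity = (y2 - y1) / (x2 - x1).
S = (101.9 - 74.4) / (199.2 - 3.3)
S = 27.5 / 195.9
S = 0.1404 mV/unit

0.1404 mV/unit


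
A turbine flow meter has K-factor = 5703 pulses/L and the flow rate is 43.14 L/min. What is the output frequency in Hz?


Frequency = K * Q / 60 (converting L/min to L/s).
f = 5703 * 43.14 / 60
f = 246027.42 / 60
f = 4100.46 Hz

4100.46 Hz


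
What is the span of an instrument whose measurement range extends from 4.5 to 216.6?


Span = upper range - lower range.
Span = 216.6 - (4.5)
Span = 212.1

212.1


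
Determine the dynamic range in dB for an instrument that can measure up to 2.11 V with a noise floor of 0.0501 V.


Dynamic range = 20 * log10(Vmax / Vnoise).
DR = 20 * log10(2.11 / 0.0501)
DR = 20 * log10(42.12)
DR = 32.49 dB

32.49 dB


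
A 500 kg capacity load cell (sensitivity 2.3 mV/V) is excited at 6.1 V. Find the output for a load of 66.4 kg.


Vout = rated_output * Vex * (load / capacity).
Vout = 2.3 * 6.1 * (66.4 / 500)
Vout = 2.3 * 6.1 * 0.1328
Vout = 1.863 mV

1.863 mV


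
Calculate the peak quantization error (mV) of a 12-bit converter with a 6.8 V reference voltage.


The maximum quantization error is +/- LSB/2.
LSB = Vref / 2^n = 6.8 / 4096 = 0.00166016 V
Max error = LSB / 2 = 0.00166016 / 2 = 0.00083008 V
Max error = 0.8301 mV

0.8301 mV


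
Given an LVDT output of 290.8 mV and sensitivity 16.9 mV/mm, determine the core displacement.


Displacement = Vout / sensitivity.
d = 290.8 / 16.9
d = 17.207 mm

17.207 mm


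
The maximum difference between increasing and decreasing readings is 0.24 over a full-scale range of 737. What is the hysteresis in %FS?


Hysteresis = (max difference / full scale) * 100%.
H = (0.24 / 737) * 100
H = 0.033 %FS

0.033 %FS


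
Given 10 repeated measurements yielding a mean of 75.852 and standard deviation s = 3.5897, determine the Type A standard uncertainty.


The standard uncertainty for Type A evaluation is u = s / sqrt(n).
u = 3.5897 / sqrt(10)
u = 3.5897 / 3.1623
u = 1.1352

1.1352


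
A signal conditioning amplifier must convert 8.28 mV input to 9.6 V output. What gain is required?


Gain = Vout / Vin (converting to same units).
G = 9.6 V / 8.28 mV
G = 9600.0 mV / 8.28 mV
G = 1159.42

1159.42


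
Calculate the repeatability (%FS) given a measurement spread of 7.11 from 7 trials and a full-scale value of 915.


Repeatability = (spread / full scale) * 100%.
R = (7.11 / 915) * 100
R = 0.777 %FS

0.777 %FS


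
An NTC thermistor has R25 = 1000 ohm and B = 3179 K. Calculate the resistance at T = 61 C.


NTC thermistor equation: Rt = R25 * exp(B * (1/T - 1/T25)).
T in Kelvin: 334.15 K, T25 = 298.15 K
1/T - 1/T25 = 1/334.15 - 1/298.15 = -0.00036135
B * (1/T - 1/T25) = 3179 * -0.00036135 = -1.1487
Rt = 1000 * exp(-1.1487) = 317.0 ohm

317.0 ohm


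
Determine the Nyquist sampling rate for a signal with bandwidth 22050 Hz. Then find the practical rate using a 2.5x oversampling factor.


By Nyquist theorem, fs_min = 2 * fmax.
fs_min = 2 * 22050 = 44100 Hz
Practical rate = 2.5 * fs_min = 2.5 * 44100 = 110250 Hz

fs_min = 44100 Hz, fs_practical = 110250 Hz


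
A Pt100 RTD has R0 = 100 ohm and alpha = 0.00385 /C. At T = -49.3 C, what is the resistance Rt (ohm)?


The RTD equation: Rt = R0 * (1 + alpha * T).
Rt = 100 * (1 + 0.00385 * -49.3)
Rt = 100 * (1 + -0.189805)
Rt = 100 * 0.810195
Rt = 81.019 ohm

81.019 ohm


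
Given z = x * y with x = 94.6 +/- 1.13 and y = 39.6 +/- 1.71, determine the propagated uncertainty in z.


For a product z = x*y, the relative uncertainty is:
uz/z = sqrt((ux/x)^2 + (uy/y)^2)
Relative uncertainties: ux/x = 1.13/94.6 = 0.011945
uy/y = 1.71/39.6 = 0.043182
z = 94.6 * 39.6 = 3746.2
uz = 3746.2 * sqrt(0.011945^2 + 0.043182^2) = 167.841

167.841


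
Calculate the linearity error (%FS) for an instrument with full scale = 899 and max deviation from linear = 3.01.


Linearity error = (max deviation / full scale) * 100%.
Linearity = (3.01 / 899) * 100
Linearity = 0.335 %FS

0.335 %FS


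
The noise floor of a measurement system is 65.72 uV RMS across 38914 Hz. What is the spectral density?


Noise spectral density = Vrms / sqrt(BW).
NSD = 65.72 / sqrt(38914)
NSD = 65.72 / 197.2663
NSD = 0.3332 uV/sqrt(Hz)

0.3332 uV/sqrt(Hz)


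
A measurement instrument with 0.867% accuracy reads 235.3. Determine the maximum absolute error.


Absolute error = (accuracy% / 100) * reading.
Error = (0.867 / 100) * 235.3
Error = 0.00867 * 235.3
Error = 2.0401

2.0401


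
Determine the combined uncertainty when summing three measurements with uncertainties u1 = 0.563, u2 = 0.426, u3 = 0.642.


For a sum of independent quantities, uc = sqrt(u1^2 + u2^2 + u3^2).
uc = sqrt(0.563^2 + 0.426^2 + 0.642^2)
uc = sqrt(0.316969 + 0.181476 + 0.412164)
uc = 0.9543

0.9543


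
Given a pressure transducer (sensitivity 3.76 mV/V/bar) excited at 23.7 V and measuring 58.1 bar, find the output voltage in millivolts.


Output = sensitivity * Vex * P.
Vout = 3.76 * 23.7 * 58.1
Vout = 89.112 * 58.1
Vout = 5177.41 mV

5177.41 mV


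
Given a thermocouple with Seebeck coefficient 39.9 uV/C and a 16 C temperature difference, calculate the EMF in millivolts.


The thermocouple output V = sensitivity * dT.
V = 39.9 uV/C * 16 C
V = 638.4 uV
V = 0.638 mV

0.638 mV


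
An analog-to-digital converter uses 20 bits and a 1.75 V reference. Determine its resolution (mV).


The resolution (LSB) of an ADC is Vref / 2^n.
LSB = 1.75 / 2^20
LSB = 1.75 / 1048576
LSB = 1.67e-06 V = 0.00166893 mV

0.00166893 mV


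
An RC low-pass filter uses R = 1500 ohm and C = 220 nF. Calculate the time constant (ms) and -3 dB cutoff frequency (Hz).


Time constant: tau = R * C.
tau = 1500 * 2.20e-07 = 0.00033 s
tau = 0.33 ms
Cutoff frequency: fc = 1 / (2*pi*R*C).
fc = 1 / (2*pi*0.00033) = 482.29 Hz

tau = 0.33 ms, fc = 482.29 Hz


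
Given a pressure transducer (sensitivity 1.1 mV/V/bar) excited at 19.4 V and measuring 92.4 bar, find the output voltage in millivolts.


Output = sensitivity * Vex * P.
Vout = 1.1 * 19.4 * 92.4
Vout = 21.34 * 92.4
Vout = 1971.82 mV

1971.82 mV


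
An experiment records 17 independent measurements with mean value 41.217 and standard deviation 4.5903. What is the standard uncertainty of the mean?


The standard uncertainty for Type A evaluation is u = s / sqrt(n).
u = 4.5903 / sqrt(17)
u = 4.5903 / 4.1231
u = 1.1133

1.1133


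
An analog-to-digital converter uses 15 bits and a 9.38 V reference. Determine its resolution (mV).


The resolution (LSB) of an ADC is Vref / 2^n.
LSB = 9.38 / 2^15
LSB = 9.38 / 32768
LSB = 0.00028625 V = 0.28625488 mV

0.28625488 mV


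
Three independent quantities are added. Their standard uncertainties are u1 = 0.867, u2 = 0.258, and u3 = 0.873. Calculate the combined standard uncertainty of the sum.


For a sum of independent quantities, uc = sqrt(u1^2 + u2^2 + u3^2).
uc = sqrt(0.867^2 + 0.258^2 + 0.873^2)
uc = sqrt(0.751689 + 0.066564 + 0.762129)
uc = 1.2571

1.2571


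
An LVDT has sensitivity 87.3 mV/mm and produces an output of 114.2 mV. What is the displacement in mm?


Displacement = Vout / sensitivity.
d = 114.2 / 87.3
d = 1.308 mm

1.308 mm


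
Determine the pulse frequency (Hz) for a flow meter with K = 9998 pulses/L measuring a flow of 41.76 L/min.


Frequency = K * Q / 60 (converting L/min to L/s).
f = 9998 * 41.76 / 60
f = 417516.48 / 60
f = 6958.61 Hz

6958.61 Hz


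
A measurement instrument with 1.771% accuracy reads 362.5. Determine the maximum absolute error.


Absolute error = (accuracy% / 100) * reading.
Error = (1.771 / 100) * 362.5
Error = 0.01771 * 362.5
Error = 6.4199

6.4199


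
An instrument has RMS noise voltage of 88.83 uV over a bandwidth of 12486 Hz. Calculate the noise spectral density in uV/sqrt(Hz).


Noise spectral density = Vrms / sqrt(BW).
NSD = 88.83 / sqrt(12486)
NSD = 88.83 / 111.7408
NSD = 0.795 uV/sqrt(Hz)

0.795 uV/sqrt(Hz)


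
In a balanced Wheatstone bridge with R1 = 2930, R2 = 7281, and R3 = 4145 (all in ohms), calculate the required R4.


At balance: R1*R4 = R2*R3, so R4 = R2*R3/R1.
R4 = 7281 * 4145 / 2930
R4 = 30179745 / 2930
R4 = 10300.25 ohm

10300.25 ohm


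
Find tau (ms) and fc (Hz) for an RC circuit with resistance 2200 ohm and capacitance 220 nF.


Time constant: tau = R * C.
tau = 2200 * 2.20e-07 = 0.000484 s
tau = 0.484 ms
Cutoff frequency: fc = 1 / (2*pi*R*C).
fc = 1 / (2*pi*0.000484) = 328.83 Hz

tau = 0.484 ms, fc = 328.83 Hz


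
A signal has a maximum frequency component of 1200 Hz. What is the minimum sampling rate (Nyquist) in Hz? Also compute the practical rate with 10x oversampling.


By Nyquist theorem, fs_min = 2 * fmax.
fs_min = 2 * 1200 = 2400 Hz
Practical rate = 10 * fs_min = 10 * 2400 = 24000 Hz

fs_min = 2400 Hz, fs_practical = 24000 Hz


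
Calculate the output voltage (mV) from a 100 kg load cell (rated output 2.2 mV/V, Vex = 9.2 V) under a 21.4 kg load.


Vout = rated_output * Vex * (load / capacity).
Vout = 2.2 * 9.2 * (21.4 / 100)
Vout = 2.2 * 9.2 * 0.214
Vout = 4.331 mV

4.331 mV


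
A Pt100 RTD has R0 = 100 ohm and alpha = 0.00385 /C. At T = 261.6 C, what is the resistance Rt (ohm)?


The RTD equation: Rt = R0 * (1 + alpha * T).
Rt = 100 * (1 + 0.00385 * 261.6)
Rt = 100 * (1 + 1.00716)
Rt = 100 * 2.00716
Rt = 200.716 ohm

200.716 ohm


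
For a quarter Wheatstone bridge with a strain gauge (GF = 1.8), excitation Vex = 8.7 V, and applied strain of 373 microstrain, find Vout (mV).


Quarter bridge output: Vout = (GF * epsilon * Vex) / 4.
Vout = (1.8 * 373e-6 * 8.7) / 4
Vout = 0.00584118 / 4 V
Vout = 0.00146029 V = 1.4603 mV

1.4603 mV


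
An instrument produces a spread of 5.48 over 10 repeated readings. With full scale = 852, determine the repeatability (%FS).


Repeatability = (spread / full scale) * 100%.
R = (5.48 / 852) * 100
R = 0.643 %FS

0.643 %FS


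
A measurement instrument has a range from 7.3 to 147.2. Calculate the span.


Span = upper range - lower range.
Span = 147.2 - (7.3)
Span = 139.9

139.9


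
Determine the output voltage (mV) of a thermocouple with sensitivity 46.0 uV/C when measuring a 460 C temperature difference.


The thermocouple output V = sensitivity * dT.
V = 46.0 uV/C * 460 C
V = 21160.0 uV
V = 21.16 mV

21.16 mV


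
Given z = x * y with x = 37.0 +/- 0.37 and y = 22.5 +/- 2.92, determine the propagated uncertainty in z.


For a product z = x*y, the relative uncertainty is:
uz/z = sqrt((ux/x)^2 + (uy/y)^2)
Relative uncertainties: ux/x = 0.37/37.0 = 0.01
uy/y = 2.92/22.5 = 0.129778
z = 37.0 * 22.5 = 832.5
uz = 832.5 * sqrt(0.01^2 + 0.129778^2) = 108.36

108.36


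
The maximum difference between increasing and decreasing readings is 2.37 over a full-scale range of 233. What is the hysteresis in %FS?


Hysteresis = (max difference / full scale) * 100%.
H = (2.37 / 233) * 100
H = 1.017 %FS

1.017 %FS


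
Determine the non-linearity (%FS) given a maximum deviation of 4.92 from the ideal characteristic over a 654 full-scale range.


Linearity error = (max deviation / full scale) * 100%.
Linearity = (4.92 / 654) * 100
Linearity = 0.752 %FS

0.752 %FS


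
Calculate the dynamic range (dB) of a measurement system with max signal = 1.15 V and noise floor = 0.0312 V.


Dynamic range = 20 * log10(Vmax / Vnoise).
DR = 20 * log10(1.15 / 0.0312)
DR = 20 * log10(36.86)
DR = 31.33 dB

31.33 dB


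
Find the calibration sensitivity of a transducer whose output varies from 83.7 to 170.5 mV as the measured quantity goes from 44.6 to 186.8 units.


Sensitivity = (y2 - y1) / (x2 - x1).
S = (170.5 - 83.7) / (186.8 - 44.6)
S = 86.8 / 142.2
S = 0.6104 mV/unit

0.6104 mV/unit


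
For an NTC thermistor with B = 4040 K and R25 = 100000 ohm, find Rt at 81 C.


NTC thermistor equation: Rt = R25 * exp(B * (1/T - 1/T25)).
T in Kelvin: 354.15 K, T25 = 298.15 K
1/T - 1/T25 = 1/354.15 - 1/298.15 = -0.00053035
B * (1/T - 1/T25) = 4040 * -0.00053035 = -2.1426
Rt = 100000 * exp(-2.1426) = 11734.6 ohm

11734.6 ohm


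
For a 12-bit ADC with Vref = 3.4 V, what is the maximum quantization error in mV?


The maximum quantization error is +/- LSB/2.
LSB = Vref / 2^n = 3.4 / 4096 = 0.00083008 V
Max error = LSB / 2 = 0.00083008 / 2 = 0.00041504 V
Max error = 0.415 mV

0.415 mV


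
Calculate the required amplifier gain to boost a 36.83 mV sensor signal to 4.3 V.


Gain = Vout / Vin (converting to same units).
G = 4.3 V / 36.83 mV
G = 4300.0 mV / 36.83 mV
G = 116.75

116.75


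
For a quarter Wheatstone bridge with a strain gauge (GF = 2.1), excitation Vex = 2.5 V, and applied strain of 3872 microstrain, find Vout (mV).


Quarter bridge output: Vout = (GF * epsilon * Vex) / 4.
Vout = (2.1 * 3872e-6 * 2.5) / 4
Vout = 0.020328 / 4 V
Vout = 0.005082 V = 5.082 mV

5.082 mV


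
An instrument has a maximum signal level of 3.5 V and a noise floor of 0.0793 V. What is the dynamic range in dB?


Dynamic range = 20 * log10(Vmax / Vnoise).
DR = 20 * log10(3.5 / 0.0793)
DR = 20 * log10(44.14)
DR = 32.9 dB

32.9 dB


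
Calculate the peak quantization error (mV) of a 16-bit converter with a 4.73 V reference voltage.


The maximum quantization error is +/- LSB/2.
LSB = Vref / 2^n = 4.73 / 65536 = 7.217e-05 V
Max error = LSB / 2 = 7.217e-05 / 2 = 3.609e-05 V
Max error = 0.0361 mV

0.0361 mV


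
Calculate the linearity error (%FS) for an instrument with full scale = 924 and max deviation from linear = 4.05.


Linearity error = (max deviation / full scale) * 100%.
Linearity = (4.05 / 924) * 100
Linearity = 0.438 %FS

0.438 %FS


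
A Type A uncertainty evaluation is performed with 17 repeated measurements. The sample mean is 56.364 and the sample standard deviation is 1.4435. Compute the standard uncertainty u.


The standard uncertainty for Type A evaluation is u = s / sqrt(n).
u = 1.4435 / sqrt(17)
u = 1.4435 / 4.1231
u = 0.3501

0.3501


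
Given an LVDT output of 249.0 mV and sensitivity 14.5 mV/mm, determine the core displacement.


Displacement = Vout / sensitivity.
d = 249.0 / 14.5
d = 17.172 mm

17.172 mm


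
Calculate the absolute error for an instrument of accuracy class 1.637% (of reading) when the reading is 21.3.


Absolute error = (accuracy% / 100) * reading.
Error = (1.637 / 100) * 21.3
Error = 0.01637 * 21.3
Error = 0.3487

0.3487


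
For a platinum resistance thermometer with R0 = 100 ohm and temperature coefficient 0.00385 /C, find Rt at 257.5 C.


The RTD equation: Rt = R0 * (1 + alpha * T).
Rt = 100 * (1 + 0.00385 * 257.5)
Rt = 100 * (1 + 0.991375)
Rt = 100 * 1.991375
Rt = 199.138 ohm

199.138 ohm


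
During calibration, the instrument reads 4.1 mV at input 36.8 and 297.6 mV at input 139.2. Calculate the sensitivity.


Sensitivity = (y2 - y1) / (x2 - x1).
S = (297.6 - 4.1) / (139.2 - 36.8)
S = 293.5 / 102.4
S = 2.8662 mV/unit

2.8662 mV/unit


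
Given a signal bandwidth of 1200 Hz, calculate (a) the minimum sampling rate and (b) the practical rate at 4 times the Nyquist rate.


By Nyquist theorem, fs_min = 2 * fmax.
fs_min = 2 * 1200 = 2400 Hz
Practical rate = 4 * fs_min = 4 * 2400 = 9600 Hz

fs_min = 2400 Hz, fs_practical = 9600 Hz


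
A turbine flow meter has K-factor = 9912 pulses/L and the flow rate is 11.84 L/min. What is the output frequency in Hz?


Frequency = K * Q / 60 (converting L/min to L/s).
f = 9912 * 11.84 / 60
f = 117358.08 / 60
f = 1955.97 Hz

1955.97 Hz


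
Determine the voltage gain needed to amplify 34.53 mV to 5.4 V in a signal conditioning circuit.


Gain = Vout / Vin (converting to same units).
G = 5.4 V / 34.53 mV
G = 5400.0 mV / 34.53 mV
G = 156.39

156.39


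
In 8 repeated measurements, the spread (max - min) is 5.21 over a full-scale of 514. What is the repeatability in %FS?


Repeatability = (spread / full scale) * 100%.
R = (5.21 / 514) * 100
R = 1.014 %FS

1.014 %FS


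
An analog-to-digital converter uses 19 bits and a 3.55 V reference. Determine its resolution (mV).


The resolution (LSB) of an ADC is Vref / 2^n.
LSB = 3.55 / 2^19
LSB = 3.55 / 524288
LSB = 6.77e-06 V = 0.00677109 mV

0.00677109 mV


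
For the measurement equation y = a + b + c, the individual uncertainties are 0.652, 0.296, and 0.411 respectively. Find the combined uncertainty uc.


For a sum of independent quantities, uc = sqrt(u1^2 + u2^2 + u3^2).
uc = sqrt(0.652^2 + 0.296^2 + 0.411^2)
uc = sqrt(0.425104 + 0.087616 + 0.168921)
uc = 0.8256

0.8256


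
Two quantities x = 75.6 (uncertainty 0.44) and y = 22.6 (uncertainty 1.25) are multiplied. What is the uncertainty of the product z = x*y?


For a product z = x*y, the relative uncertainty is:
uz/z = sqrt((ux/x)^2 + (uy/y)^2)
Relative uncertainties: ux/x = 0.44/75.6 = 0.00582
uy/y = 1.25/22.6 = 0.05531
z = 75.6 * 22.6 = 1708.6
uz = 1708.6 * sqrt(0.00582^2 + 0.05531^2) = 95.022

95.022


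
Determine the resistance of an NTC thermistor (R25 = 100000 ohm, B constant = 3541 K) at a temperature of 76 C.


NTC thermistor equation: Rt = R25 * exp(B * (1/T - 1/T25)).
T in Kelvin: 349.15 K, T25 = 298.15 K
1/T - 1/T25 = 1/349.15 - 1/298.15 = -0.00048992
B * (1/T - 1/T25) = 3541 * -0.00048992 = -1.7348
Rt = 100000 * exp(-1.7348) = 17643.6 ohm

17643.6 ohm


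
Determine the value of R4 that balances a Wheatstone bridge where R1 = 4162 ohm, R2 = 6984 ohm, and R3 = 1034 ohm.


At balance: R1*R4 = R2*R3, so R4 = R2*R3/R1.
R4 = 6984 * 1034 / 4162
R4 = 7221456 / 4162
R4 = 1735.09 ohm

1735.09 ohm


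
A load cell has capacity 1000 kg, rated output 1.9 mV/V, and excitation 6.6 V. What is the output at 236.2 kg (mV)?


Vout = rated_output * Vex * (load / capacity).
Vout = 1.9 * 6.6 * (236.2 / 1000)
Vout = 1.9 * 6.6 * 0.2362
Vout = 2.962 mV

2.962 mV


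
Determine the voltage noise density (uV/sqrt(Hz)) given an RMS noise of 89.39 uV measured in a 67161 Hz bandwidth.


Noise spectral density = Vrms / sqrt(BW).
NSD = 89.39 / sqrt(67161)
NSD = 89.39 / 259.1544
NSD = 0.3449 uV/sqrt(Hz)

0.3449 uV/sqrt(Hz)


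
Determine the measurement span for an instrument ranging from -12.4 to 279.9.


Span = upper range - lower range.
Span = 279.9 - (-12.4)
Span = 292.3

292.3


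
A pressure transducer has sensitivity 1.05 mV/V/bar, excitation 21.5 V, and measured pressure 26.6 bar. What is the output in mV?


Output = sensitivity * Vex * P.
Vout = 1.05 * 21.5 * 26.6
Vout = 22.575 * 26.6
Vout = 600.5 mV

600.5 mV


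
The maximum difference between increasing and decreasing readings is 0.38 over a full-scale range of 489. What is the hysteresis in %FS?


Hysteresis = (max difference / full scale) * 100%.
H = (0.38 / 489) * 100
H = 0.078 %FS

0.078 %FS


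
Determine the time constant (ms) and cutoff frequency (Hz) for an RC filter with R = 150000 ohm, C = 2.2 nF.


Time constant: tau = R * C.
tau = 150000 * 2.20e-09 = 0.00033 s
tau = 0.33 ms
Cutoff frequency: fc = 1 / (2*pi*R*C).
fc = 1 / (2*pi*0.00033) = 482.29 Hz

tau = 0.33 ms, fc = 482.29 Hz


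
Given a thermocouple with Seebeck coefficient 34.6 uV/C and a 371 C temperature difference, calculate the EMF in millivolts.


The thermocouple output V = sensitivity * dT.
V = 34.6 uV/C * 371 C
V = 12836.6 uV
V = 12.837 mV

12.837 mV


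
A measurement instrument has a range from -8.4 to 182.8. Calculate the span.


Span = upper range - lower range.
Span = 182.8 - (-8.4)
Span = 191.2

191.2


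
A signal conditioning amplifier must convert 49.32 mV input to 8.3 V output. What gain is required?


Gain = Vout / Vin (converting to same units).
G = 8.3 V / 49.32 mV
G = 8300.0 mV / 49.32 mV
G = 168.29

168.29


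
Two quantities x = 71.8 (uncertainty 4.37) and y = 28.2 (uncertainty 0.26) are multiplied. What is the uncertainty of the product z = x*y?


For a product z = x*y, the relative uncertainty is:
uz/z = sqrt((ux/x)^2 + (uy/y)^2)
Relative uncertainties: ux/x = 4.37/71.8 = 0.060864
uy/y = 0.26/28.2 = 0.00922
z = 71.8 * 28.2 = 2024.8
uz = 2024.8 * sqrt(0.060864^2 + 0.00922^2) = 124.64

124.64


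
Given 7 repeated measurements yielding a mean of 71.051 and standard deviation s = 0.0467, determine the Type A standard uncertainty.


The standard uncertainty for Type A evaluation is u = s / sqrt(n).
u = 0.0467 / sqrt(7)
u = 0.0467 / 2.6458
u = 0.0177

0.0177


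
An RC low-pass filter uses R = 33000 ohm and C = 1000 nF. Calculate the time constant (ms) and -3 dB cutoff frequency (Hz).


Time constant: tau = R * C.
tau = 33000 * 1.00e-06 = 0.033 s
tau = 33.0 ms
Cutoff frequency: fc = 1 / (2*pi*R*C).
fc = 1 / (2*pi*0.033) = 4.82 Hz

tau = 33.0 ms, fc = 4.82 Hz


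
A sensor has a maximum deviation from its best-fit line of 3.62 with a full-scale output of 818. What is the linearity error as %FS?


Linearity error = (max deviation / full scale) * 100%.
Linearity = (3.62 / 818) * 100
Linearity = 0.443 %FS

0.443 %FS


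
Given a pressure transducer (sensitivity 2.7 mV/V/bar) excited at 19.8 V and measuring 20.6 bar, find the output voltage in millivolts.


Output = sensitivity * Vex * P.
Vout = 2.7 * 19.8 * 20.6
Vout = 53.46 * 20.6
Vout = 1101.28 mV

1101.28 mV


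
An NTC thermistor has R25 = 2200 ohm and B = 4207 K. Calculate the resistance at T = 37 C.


NTC thermistor equation: Rt = R25 * exp(B * (1/T - 1/T25)).
T in Kelvin: 310.15 K, T25 = 298.15 K
1/T - 1/T25 = 1/310.15 - 1/298.15 = -0.00012977
B * (1/T - 1/T25) = 4207 * -0.00012977 = -0.5459
Rt = 2200 * exp(-0.5459) = 1274.4 ohm

1274.4 ohm


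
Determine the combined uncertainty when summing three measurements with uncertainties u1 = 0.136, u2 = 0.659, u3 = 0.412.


For a sum of independent quantities, uc = sqrt(u1^2 + u2^2 + u3^2).
uc = sqrt(0.136^2 + 0.659^2 + 0.412^2)
uc = sqrt(0.018496 + 0.434281 + 0.169744)
uc = 0.789

0.789


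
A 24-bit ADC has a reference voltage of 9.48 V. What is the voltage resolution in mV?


The resolution (LSB) of an ADC is Vref / 2^n.
LSB = 9.48 / 2^24
LSB = 9.48 / 16777216
LSB = 5.7e-07 V = 0.00056505 mV

0.00056505 mV


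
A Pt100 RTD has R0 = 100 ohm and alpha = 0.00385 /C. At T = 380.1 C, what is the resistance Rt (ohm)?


The RTD equation: Rt = R0 * (1 + alpha * T).
Rt = 100 * (1 + 0.00385 * 380.1)
Rt = 100 * (1 + 1.463385)
Rt = 100 * 2.463385
Rt = 246.339 ohm

246.339 ohm


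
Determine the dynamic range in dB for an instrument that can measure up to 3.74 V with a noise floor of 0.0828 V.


Dynamic range = 20 * log10(Vmax / Vnoise).
DR = 20 * log10(3.74 / 0.0828)
DR = 20 * log10(45.17)
DR = 33.1 dB

33.1 dB


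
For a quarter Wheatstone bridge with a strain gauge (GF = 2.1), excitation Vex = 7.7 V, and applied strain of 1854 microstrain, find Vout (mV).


Quarter bridge output: Vout = (GF * epsilon * Vex) / 4.
Vout = (2.1 * 1854e-6 * 7.7) / 4
Vout = 0.02997918 / 4 V
Vout = 0.0074948 V = 7.4948 mV

7.4948 mV


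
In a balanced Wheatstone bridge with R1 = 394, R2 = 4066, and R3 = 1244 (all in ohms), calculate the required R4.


At balance: R1*R4 = R2*R3, so R4 = R2*R3/R1.
R4 = 4066 * 1244 / 394
R4 = 5058104 / 394
R4 = 12837.83 ohm

12837.83 ohm


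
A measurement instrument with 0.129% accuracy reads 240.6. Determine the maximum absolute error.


Absolute error = (accuracy% / 100) * reading.
Error = (0.129 / 100) * 240.6
Error = 0.00129 * 240.6
Error = 0.3104

0.3104


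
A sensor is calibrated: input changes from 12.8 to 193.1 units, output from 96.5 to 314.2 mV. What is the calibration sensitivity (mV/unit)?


Sensitivity = (y2 - y1) / (x2 - x1).
S = (314.2 - 96.5) / (193.1 - 12.8)
S = 217.7 / 180.3
S = 1.2074 mV/unit

1.2074 mV/unit


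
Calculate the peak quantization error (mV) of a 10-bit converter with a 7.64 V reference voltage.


The maximum quantization error is +/- LSB/2.
LSB = Vref / 2^n = 7.64 / 1024 = 0.00746094 V
Max error = LSB / 2 = 0.00746094 / 2 = 0.00373047 V
Max error = 3.7305 mV

3.7305 mV


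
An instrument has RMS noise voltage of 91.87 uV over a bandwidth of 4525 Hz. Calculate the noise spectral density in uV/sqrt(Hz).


Noise spectral density = Vrms / sqrt(BW).
NSD = 91.87 / sqrt(4525)
NSD = 91.87 / 67.2681
NSD = 1.3657 uV/sqrt(Hz)

1.3657 uV/sqrt(Hz)


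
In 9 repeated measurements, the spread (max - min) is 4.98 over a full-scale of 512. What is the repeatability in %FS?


Repeatability = (spread / full scale) * 100%.
R = (4.98 / 512) * 100
R = 0.973 %FS

0.973 %FS


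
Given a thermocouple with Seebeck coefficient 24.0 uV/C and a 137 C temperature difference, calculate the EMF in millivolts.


The thermocouple output V = sensitivity * dT.
V = 24.0 uV/C * 137 C
V = 3288.0 uV
V = 3.288 mV

3.288 mV


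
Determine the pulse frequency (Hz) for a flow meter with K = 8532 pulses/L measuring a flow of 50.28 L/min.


Frequency = K * Q / 60 (converting L/min to L/s).
f = 8532 * 50.28 / 60
f = 428988.96 / 60
f = 7149.82 Hz

7149.82 Hz


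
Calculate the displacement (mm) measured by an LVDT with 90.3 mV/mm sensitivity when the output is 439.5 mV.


Displacement = Vout / sensitivity.
d = 439.5 / 90.3
d = 4.867 mm

4.867 mm


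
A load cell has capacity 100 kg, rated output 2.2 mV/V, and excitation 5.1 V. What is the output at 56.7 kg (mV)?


Vout = rated_output * Vex * (load / capacity).
Vout = 2.2 * 5.1 * (56.7 / 100)
Vout = 2.2 * 5.1 * 0.567
Vout = 6.362 mV

6.362 mV


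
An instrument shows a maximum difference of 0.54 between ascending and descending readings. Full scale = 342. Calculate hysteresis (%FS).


Hysteresis = (max difference / full scale) * 100%.
H = (0.54 / 342) * 100
H = 0.158 %FS

0.158 %FS


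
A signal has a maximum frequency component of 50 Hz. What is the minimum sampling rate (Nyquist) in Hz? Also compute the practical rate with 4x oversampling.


By Nyquist theorem, fs_min = 2 * fmax.
fs_min = 2 * 50 = 100 Hz
Practical rate = 4 * fs_min = 4 * 100 = 400 Hz

fs_min = 100 Hz, fs_practical = 400 Hz


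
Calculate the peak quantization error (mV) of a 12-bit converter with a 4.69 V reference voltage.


The maximum quantization error is +/- LSB/2.
LSB = Vref / 2^n = 4.69 / 4096 = 0.00114502 V
Max error = LSB / 2 = 0.00114502 / 2 = 0.00057251 V
Max error = 0.5725 mV

0.5725 mV


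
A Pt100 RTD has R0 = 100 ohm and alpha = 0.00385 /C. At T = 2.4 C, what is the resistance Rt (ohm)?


The RTD equation: Rt = R0 * (1 + alpha * T).
Rt = 100 * (1 + 0.00385 * 2.4)
Rt = 100 * (1 + 0.00924)
Rt = 100 * 1.00924
Rt = 100.924 ohm

100.924 ohm


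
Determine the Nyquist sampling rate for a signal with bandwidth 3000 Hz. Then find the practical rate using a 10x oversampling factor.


By Nyquist theorem, fs_min = 2 * fmax.
fs_min = 2 * 3000 = 6000 Hz
Practical rate = 10 * fs_min = 10 * 6000 = 60000 Hz

fs_min = 6000 Hz, fs_practical = 60000 Hz


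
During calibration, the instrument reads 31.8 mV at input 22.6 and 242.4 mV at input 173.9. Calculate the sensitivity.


Sensitivity = (y2 - y1) / (x2 - x1).
S = (242.4 - 31.8) / (173.9 - 22.6)
S = 210.6 / 151.3
S = 1.3919 mV/unit

1.3919 mV/unit


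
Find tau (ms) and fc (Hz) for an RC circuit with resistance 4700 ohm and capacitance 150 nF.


Time constant: tau = R * C.
tau = 4700 * 1.50e-07 = 0.000705 s
tau = 0.705 ms
Cutoff frequency: fc = 1 / (2*pi*R*C).
fc = 1 / (2*pi*0.000705) = 225.75 Hz

tau = 0.705 ms, fc = 225.75 Hz
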